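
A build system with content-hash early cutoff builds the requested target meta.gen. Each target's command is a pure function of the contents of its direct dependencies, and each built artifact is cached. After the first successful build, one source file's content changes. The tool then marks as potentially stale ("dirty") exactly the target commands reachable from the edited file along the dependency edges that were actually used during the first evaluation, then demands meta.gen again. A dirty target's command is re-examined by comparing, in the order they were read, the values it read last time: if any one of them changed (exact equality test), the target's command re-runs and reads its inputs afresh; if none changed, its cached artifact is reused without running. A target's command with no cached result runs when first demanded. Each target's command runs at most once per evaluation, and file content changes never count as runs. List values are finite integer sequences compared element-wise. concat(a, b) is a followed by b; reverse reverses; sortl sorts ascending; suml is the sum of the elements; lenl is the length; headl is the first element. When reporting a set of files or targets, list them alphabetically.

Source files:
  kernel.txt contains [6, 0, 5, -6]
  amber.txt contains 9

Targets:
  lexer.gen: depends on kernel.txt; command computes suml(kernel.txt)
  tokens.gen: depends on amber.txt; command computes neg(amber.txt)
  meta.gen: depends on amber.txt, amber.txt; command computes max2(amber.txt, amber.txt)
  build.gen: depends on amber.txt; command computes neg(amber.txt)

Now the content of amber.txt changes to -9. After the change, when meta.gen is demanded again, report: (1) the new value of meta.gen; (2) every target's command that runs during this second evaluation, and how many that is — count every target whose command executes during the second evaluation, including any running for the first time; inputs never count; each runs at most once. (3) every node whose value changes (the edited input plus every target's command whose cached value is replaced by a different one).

New value of meta.gen: -9.
Target commands that run: meta.gen — 1 in total.
Values that change: amber.txt, meta.gen.

First evaluation (everything demanded from the output):
  meta.gen = max2(9, 9) = 9

Propagation after the edit:
  meta.gen: runs — amber.txt 9->-9; amber.txt 9->-9; result -9.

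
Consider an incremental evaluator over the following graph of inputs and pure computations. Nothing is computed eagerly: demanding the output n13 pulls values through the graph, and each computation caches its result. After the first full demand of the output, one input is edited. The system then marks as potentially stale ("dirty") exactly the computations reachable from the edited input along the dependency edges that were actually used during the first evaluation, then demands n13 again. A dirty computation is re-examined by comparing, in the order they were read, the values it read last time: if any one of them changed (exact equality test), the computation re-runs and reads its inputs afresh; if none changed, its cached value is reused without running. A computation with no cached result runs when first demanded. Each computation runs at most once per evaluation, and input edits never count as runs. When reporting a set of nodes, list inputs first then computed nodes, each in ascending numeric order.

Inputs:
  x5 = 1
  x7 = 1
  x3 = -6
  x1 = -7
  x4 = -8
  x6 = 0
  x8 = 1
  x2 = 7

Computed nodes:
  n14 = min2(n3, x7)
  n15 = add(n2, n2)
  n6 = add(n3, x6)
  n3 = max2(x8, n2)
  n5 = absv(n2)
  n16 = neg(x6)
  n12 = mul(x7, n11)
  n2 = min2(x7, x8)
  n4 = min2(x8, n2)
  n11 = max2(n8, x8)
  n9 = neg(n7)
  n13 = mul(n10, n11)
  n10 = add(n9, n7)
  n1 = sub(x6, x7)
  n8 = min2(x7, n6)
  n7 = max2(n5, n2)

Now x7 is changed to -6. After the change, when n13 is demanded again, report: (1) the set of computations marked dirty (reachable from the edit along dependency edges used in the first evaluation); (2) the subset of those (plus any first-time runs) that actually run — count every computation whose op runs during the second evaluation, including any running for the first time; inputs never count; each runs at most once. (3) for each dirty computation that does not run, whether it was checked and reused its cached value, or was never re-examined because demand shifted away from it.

Dirty set: n2, n3, n5, n6, n7, n8, n9, n10, n11, n13.
Run set: n2, n3, n5, n7, n8, n9, n10, n11 (8 run).
Re-examined without running (cache reused): n6, n13.
The important point: at n6 every value read last time is unchanged, so the dirty flag clears without a run.

Initial pass — values computed on the first demand:
  n2 = min2(1, 1) = 1
  n3 = max2(1, 1) = 1
  n5 = absv(1) = 1
  n6 = add(1, 0) = 1
  n7 = max2(1, 1) = 1
  n8 = min2(1, 1) = 1
  n9 = neg(1) = -1
  n10 = add(-1, 1) = 0
  n11 = max2(1, 1) = 1
  n13 = mul(0, 1) = 0

Second demand — change propagation:
  n2: re-runs because x7 1->-6; new result -6.
  n3: re-runs because n2 1->-6; new result 1 (unchanged).
  n5: re-runs because n2 1->-6; new result 6.
  n6: re-examined; everything it read last time is the same (n3 unchanged, x6 unchanged) — cache 1 kept, no run.
  n7: re-runs because n5 1->6; n2 1->-6; new result 6.
  n8: re-runs because x7 1->-6; new result -6.
  n9: re-runs because n7 1->6; new result -6.
  n10: re-runs because n9 -1->-6; n7 1->6; new result 0 (unchanged).
  n11: re-runs because n8 1->-6; new result 1 (unchanged).
  n13: re-examined; everything it read last time is the same (n10 unchanged, n11 unchanged) — cache 0 kept, no run.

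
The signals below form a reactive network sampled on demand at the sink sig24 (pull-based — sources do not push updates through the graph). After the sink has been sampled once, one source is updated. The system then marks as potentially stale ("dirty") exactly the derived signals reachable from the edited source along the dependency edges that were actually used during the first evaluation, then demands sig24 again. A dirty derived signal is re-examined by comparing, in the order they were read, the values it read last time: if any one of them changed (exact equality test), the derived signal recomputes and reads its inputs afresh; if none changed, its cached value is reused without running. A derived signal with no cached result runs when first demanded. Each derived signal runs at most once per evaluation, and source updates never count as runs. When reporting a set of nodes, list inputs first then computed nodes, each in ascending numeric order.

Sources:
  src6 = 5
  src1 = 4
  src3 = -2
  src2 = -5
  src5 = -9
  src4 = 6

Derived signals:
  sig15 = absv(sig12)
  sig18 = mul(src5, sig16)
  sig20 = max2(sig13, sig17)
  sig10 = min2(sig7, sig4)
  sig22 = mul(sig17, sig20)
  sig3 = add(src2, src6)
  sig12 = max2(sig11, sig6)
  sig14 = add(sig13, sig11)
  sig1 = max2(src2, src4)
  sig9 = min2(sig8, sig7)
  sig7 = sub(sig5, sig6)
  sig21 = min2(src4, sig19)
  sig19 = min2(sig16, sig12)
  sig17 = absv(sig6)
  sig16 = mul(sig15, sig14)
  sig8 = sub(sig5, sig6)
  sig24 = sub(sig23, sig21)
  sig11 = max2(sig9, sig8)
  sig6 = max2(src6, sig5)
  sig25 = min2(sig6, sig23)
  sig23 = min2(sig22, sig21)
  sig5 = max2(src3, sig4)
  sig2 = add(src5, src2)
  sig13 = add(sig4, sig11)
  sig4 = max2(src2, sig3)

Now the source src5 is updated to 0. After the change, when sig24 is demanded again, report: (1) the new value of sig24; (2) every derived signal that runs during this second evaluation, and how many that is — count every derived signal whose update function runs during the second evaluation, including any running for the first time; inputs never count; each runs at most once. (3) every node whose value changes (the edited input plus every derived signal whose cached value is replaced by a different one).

Initial pass — values computed on the first demand:
  sig3 = add(-5, 5) = 0
  sig4 = max2(-5, 0) = 0
  sig5 = max2(-2, 0) = 0
  sig6 = max2(5, 0) = 5
  sig7 = sub(0, 5) = -5
  sig8 = sub(0, 5) = -5
  sig9 = min2(-5, -5) = -5
  sig11 = max2(-5, -5) = -5
  sig12 = max2(-5, 5) = 5
  sig13 = add(0, -5) = -5
  sig14 = add(-5, -5) = -10
  sig15 = absv(5) = 5
  sig16 = mul(5, -10) = -50
  sig17 = absv(5) = 5
  sig19 = min2(-50, 5) = -50
  sig20 = max2(-5, 5) = 5
  sig21 = min2(6, -50) = -50
  sig22 = mul(5, 5) = 25
  sig23 = min2(25, -50) = -50
  sig24 = sub(-50, -50) = 0

Second demand — change propagation:
  no demanded computation ever read src5, so the edit dirties nothing and nothing runs.

The important point: nothing the output needs ever reads src5, so the edit is invisible to it.

sig24 now evaluates to 0.
Run set: none (0 run).
Changed values: src5.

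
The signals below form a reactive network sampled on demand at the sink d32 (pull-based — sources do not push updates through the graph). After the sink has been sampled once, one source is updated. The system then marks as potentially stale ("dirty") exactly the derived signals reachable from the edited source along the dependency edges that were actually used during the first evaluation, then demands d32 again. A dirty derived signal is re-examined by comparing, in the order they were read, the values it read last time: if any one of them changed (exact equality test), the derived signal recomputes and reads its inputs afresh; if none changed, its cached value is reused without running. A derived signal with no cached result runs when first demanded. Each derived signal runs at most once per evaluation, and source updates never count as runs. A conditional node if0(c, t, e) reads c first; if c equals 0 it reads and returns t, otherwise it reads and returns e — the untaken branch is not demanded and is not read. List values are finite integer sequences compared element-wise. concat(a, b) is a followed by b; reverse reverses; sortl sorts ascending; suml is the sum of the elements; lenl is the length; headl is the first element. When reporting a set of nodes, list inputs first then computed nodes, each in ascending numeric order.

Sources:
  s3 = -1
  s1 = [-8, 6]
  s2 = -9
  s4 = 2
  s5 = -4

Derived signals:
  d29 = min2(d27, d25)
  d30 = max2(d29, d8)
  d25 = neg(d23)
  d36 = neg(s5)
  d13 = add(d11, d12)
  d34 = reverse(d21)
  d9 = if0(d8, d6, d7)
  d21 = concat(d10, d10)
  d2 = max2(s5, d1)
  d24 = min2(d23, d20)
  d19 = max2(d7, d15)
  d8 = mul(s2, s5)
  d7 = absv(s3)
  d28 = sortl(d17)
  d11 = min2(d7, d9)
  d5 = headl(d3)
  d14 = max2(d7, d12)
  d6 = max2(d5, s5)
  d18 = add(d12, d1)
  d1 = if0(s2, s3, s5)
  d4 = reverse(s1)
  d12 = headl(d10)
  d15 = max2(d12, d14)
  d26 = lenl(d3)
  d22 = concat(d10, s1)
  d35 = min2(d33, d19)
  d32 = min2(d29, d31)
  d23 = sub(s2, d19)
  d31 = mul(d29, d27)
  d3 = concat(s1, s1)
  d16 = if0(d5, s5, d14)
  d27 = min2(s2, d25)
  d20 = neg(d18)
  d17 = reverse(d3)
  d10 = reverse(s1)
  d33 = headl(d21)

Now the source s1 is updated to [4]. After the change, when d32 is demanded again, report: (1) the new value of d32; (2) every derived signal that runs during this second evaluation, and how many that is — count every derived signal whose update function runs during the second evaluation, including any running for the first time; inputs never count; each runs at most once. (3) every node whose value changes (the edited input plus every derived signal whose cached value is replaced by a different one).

Initial pass — values computed on the first demand:
  d7 = absv(-1) = 1
  d10 = reverse([-8, 6]) = [6, -8]
  d12 = headl([6, -8]) = 6
  d14 = max2(1, 6) = 6
  d15 = max2(6, 6) = 6
  d19 = max2(1, 6) = 6
  d23 = sub(-9, 6) = -15
  d25 = neg(-15) = 15
  d27 = min2(-9, 15) = -9
  d29 = min2(-9, 15) = -9
  d31 = mul(-9, -9) = 81
  d32 = min2(-9, 81) = -9

Second demand — change propagation:
  d10: re-runs because s1 [-8, 6]->[4]; new result [4].
  d12: re-runs because d10 [6, -8]->[4]; new result 4.
  d14: re-runs because d12 6->4; new result 4.
  d15: re-runs because d12 6->4; d14 6->4; new result 4.
  d19: re-runs because d15 6->4; new result 4.
  d23: re-runs because d19 6->4; new result -13.
  d25: re-runs because d23 -15->-13; new result 13.
  d27: re-runs because d25 15->13; new result -9 (unchanged).
  d29: re-runs because d25 15->13; new result -9 (unchanged).
  d31: re-examined; everything it read last time is the same (d29 unchanged, d27 unchanged) — cache 81 kept, no run.
  d32: re-examined; everything it read last time is the same (d29 unchanged, d31 unchanged) — cache -9 kept, no run.

The important point: at d31 every value read last time is unchanged, so the dirty flag clears without a run.

d32 now evaluates to -9.
Run set: d10, d12, d14, d15, d19, d23, d25, d27, d29 (9 run).
Changed values: s1, d10, d12, d14, d15, d19, d23, d25.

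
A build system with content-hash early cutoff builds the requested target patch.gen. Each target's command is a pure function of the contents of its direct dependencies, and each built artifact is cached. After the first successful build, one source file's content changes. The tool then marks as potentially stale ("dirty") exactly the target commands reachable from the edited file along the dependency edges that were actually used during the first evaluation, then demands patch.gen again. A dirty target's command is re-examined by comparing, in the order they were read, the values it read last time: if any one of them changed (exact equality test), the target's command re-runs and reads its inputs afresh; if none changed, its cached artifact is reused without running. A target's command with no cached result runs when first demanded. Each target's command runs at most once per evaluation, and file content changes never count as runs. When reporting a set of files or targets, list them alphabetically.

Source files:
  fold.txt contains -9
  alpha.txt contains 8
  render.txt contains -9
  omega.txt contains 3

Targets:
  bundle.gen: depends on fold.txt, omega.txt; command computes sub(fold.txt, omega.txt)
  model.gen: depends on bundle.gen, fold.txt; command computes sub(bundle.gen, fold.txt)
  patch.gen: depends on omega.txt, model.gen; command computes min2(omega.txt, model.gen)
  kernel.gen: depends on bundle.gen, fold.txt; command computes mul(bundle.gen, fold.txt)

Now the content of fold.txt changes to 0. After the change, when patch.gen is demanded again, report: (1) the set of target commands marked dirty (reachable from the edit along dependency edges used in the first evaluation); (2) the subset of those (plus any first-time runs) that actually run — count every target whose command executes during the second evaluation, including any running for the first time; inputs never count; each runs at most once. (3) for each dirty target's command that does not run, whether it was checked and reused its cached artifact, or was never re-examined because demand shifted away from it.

Marked dirty: bundle.gen, model.gen, patch.gen.
Target commands that run: bundle.gen, model.gen — 2 in total.
Checked but reused from cache: patch.gen.
Key observation: the change is absorbed at model.gen — it re-runs but produces the same value, and the output's value is unchanged.

First evaluation (everything demanded from the output):
  bundle.gen = sub(-9, 3) = -12
  model.gen = sub(-12, -9) = -3
  patch.gen = min2(3, -3) = -3

Propagation after the edit:
  bundle.gen: runs — fold.txt -9->0; result -3.
  model.gen: runs — bundle.gen -12->-3; fold.txt -9->0; result -3 (same value as before).
  patch.gen: checked — values it read are unchanged (omega.txt unchanged, model.gen unchanged); reused cached -3 without running.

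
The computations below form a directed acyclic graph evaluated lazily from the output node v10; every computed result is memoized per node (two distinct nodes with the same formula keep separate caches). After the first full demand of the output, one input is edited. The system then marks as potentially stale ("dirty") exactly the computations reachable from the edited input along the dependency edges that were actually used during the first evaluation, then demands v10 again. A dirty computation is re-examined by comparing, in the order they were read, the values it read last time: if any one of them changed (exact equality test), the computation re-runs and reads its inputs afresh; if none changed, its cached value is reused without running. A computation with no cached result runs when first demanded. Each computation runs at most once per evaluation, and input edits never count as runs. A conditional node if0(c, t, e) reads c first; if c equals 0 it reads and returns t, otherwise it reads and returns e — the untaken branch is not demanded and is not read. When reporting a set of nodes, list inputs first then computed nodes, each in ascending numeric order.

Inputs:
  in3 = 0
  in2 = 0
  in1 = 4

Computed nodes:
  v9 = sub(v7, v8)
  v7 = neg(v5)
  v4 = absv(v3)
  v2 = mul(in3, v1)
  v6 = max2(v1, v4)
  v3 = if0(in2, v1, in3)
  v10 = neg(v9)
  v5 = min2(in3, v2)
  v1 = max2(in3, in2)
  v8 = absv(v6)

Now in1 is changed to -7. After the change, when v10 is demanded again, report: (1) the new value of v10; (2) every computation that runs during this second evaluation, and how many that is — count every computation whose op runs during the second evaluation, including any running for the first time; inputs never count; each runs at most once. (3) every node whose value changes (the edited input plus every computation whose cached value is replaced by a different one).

First demand of the output computes:
  v1 = max2(0, 0) = 0
  v2 = mul(0, 0) = 0
  v3 = if0(in2=0 -> then branch v1) = 0
  v4 = absv(0) = 0
  v5 = min2(0, 0) = 0
  v6 = max2(0, 0) = 0
  v7 = neg(0) = 0
  v8 = absv(0) = 0
  v9 = sub(0, 0) = 0
  v10 = neg(0) = 0

After the edit, cleaning proceeds:
  no node depends on in1 at all; the second demand re-runs nothing.

Note the shortcut — nothing in the graph depends on in1 at all, so no recomputation happens.

Demanding v10 again yields 0.
0 computations run: none.
The nodes whose values change: in1.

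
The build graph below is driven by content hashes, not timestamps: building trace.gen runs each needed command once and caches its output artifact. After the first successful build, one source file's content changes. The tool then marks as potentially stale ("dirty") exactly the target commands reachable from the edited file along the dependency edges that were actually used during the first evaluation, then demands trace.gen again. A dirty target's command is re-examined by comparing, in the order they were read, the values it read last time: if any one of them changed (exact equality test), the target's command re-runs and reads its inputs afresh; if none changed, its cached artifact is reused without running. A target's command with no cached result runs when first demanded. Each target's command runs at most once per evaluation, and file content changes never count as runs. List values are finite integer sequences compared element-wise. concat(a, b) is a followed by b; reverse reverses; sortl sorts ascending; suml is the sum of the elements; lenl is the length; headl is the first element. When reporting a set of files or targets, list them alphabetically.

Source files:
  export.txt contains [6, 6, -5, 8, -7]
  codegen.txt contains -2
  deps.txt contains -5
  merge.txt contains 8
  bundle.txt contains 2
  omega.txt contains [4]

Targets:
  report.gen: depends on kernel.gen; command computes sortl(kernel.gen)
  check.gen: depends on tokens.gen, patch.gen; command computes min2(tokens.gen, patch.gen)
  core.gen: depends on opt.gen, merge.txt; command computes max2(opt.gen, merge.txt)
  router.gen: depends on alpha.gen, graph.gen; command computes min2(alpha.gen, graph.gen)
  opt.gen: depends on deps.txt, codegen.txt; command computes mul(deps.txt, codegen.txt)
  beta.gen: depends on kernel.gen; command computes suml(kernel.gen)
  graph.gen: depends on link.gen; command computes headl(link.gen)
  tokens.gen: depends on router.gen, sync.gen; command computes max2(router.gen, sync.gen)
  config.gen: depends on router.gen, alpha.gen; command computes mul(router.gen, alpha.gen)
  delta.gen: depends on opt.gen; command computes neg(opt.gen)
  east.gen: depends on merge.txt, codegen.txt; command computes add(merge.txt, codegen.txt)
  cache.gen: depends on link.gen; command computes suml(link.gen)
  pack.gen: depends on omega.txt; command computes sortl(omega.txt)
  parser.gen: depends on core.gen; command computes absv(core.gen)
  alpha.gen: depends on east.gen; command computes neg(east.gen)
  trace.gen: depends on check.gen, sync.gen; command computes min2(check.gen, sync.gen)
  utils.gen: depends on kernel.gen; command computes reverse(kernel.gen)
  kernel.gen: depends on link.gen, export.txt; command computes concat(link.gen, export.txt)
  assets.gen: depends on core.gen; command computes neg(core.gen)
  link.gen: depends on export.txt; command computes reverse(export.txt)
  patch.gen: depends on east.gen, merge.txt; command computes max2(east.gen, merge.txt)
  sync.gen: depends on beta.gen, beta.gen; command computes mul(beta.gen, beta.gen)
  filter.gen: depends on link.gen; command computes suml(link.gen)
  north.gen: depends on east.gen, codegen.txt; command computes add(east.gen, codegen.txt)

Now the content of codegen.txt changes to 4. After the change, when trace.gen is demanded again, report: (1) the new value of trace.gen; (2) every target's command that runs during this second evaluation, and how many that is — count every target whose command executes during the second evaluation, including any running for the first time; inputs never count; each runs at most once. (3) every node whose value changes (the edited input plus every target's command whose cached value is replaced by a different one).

Initial pass — values computed on the first demand:
  east.gen = add(8, -2) = 6
  alpha.gen = neg(6) = -6
  link.gen = reverse([6, 6, -5, 8, -7]) = [-7, 8, -5, 6, 6]
  graph.gen = headl([-7, 8, -5, 6, 6]) = -7
  kernel.gen = concat([-7, 8, -5, 6, 6], [6, 6, -5, 8, -7]) = [-7, 8, -5, 6, 6, 6, 6, -5, 8, -7]
  beta.gen = suml([-7, 8, -5, 6, 6, 6, 6, -5, 8, -7]) = 16
  patch.gen = max2(6, 8) = 8
  router.gen = min2(-6, -7) = -7
  sync.gen = mul(16, 16) = 256
  tokens.gen = max2(-7, 256) = 256
  check.gen = min2(256, 8) = 8
  trace.gen = min2(8, 256) = 8

Second demand — change propagation:
  east.gen: re-runs because codegen.txt -2->4; new result 12.
  alpha.gen: re-runs because east.gen 6->12; new result -12.
  patch.gen: re-runs because east.gen 6->12; new result 12.
  router.gen: re-runs because alpha.gen -6->-12; new result -12.
  tokens.gen: re-runs because router.gen -7->-12; new result 256 (unchanged).
  check.gen: re-runs because patch.gen 8->12; new result 12.
  trace.gen: re-runs because check.gen 8->12; new result 12.

trace.gen now evaluates to 12.
Run set: alpha.gen, check.gen, east.gen, patch.gen, router.gen, tokens.gen, trace.gen (7 run).
Changed values: alpha.gen, check.gen, codegen.txt, east.gen, patch.gen, router.gen, trace.gen.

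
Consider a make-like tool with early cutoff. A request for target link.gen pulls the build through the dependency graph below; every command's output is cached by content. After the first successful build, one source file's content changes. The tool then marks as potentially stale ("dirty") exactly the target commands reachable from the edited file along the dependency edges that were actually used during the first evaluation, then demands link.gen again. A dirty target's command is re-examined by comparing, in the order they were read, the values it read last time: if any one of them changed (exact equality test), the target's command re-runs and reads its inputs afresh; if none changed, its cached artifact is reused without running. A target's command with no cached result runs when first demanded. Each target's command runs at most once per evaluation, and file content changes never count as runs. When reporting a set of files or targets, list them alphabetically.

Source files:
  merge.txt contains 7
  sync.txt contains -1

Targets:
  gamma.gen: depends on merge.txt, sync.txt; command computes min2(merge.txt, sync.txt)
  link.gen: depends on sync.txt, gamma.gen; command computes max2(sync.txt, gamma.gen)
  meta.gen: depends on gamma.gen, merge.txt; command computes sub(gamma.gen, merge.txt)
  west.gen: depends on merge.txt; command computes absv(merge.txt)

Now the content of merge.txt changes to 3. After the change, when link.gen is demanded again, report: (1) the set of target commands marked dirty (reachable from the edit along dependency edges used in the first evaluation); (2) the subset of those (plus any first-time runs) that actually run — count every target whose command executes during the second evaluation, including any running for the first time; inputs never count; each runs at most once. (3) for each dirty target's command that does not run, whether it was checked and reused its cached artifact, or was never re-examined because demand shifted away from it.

The edit dirties: gamma.gen, link.gen.
1 target commands run: gamma.gen.
Cache hits after checking: link.gen.
Note the absorption at gamma.gen: it re-runs yet its value is the same, leaving the output's value untouched.

First demand of the output computes:
  gamma.gen = min2(7, -1) = -1
  link.gen = max2(-1, -1) = -1

After the edit, cleaning proceeds:
  gamma.gen: a read changed (merge.txt 7->3) — executes, giving -1 — identical to its old value.
  link.gen: dirty, but its reads are unchanged (sync.txt unchanged, gamma.gen unchanged); cached -1 stands.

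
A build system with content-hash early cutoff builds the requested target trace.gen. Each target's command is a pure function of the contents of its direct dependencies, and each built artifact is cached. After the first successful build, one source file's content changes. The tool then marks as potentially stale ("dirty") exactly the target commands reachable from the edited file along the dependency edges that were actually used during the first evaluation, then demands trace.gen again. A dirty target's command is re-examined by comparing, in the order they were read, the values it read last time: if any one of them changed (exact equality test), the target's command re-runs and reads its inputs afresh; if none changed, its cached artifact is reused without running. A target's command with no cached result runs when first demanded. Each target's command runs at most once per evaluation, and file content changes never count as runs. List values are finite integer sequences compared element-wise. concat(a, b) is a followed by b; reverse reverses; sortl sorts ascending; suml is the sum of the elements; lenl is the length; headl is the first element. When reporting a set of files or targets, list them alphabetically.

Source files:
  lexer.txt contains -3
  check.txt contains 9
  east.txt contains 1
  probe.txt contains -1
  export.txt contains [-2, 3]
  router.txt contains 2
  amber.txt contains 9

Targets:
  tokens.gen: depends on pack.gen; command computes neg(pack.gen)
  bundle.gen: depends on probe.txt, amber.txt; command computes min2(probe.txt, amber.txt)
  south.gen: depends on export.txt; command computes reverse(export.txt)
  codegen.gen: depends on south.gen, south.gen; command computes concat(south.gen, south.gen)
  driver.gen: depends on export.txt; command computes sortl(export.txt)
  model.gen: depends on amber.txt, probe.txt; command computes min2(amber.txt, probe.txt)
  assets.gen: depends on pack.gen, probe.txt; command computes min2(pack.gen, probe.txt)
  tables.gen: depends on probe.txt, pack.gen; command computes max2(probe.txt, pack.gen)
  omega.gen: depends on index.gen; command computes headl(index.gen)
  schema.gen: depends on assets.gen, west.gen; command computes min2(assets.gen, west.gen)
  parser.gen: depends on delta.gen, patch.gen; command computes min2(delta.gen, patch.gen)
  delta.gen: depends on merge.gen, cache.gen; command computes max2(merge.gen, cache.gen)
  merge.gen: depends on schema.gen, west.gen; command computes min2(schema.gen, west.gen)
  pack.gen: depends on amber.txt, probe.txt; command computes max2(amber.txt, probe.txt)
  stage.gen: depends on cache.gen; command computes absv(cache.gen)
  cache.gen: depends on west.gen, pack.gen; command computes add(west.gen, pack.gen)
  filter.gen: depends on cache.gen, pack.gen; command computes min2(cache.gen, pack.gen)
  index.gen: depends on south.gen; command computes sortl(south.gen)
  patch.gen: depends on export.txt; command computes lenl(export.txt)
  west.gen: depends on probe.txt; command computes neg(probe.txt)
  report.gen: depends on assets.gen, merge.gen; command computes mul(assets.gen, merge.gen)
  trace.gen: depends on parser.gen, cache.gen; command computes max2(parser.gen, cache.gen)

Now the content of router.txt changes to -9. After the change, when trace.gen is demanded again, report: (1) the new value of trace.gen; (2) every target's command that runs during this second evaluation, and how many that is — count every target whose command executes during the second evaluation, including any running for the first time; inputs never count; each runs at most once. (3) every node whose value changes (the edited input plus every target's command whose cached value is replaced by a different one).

First evaluation (everything demanded from the output):
  pack.gen = max2(9, -1) = 9
  assets.gen = min2(9, -1) = -1
  patch.gen = lenl([-2, 3]) = 2
  west.gen = neg(-1) = 1
  cache.gen = add(1, 9) = 10
  schema.gen = min2(-1, 1) = -1
  merge.gen = min2(-1, 1) = -1
  delta.gen = max2(-1, 10) = 10
  parser.gen = min2(10, 2) = 2
  trace.gen = max2(2, 10) = 10

Propagation after the edit:
  router.txt feeds no computation that the output demands — nothing is marked dirty and nothing runs.

Key observation: router.txt is never demanded by the output, so the edit triggers no recomputation at all.

New value of trace.gen: 10.
Target commands that run: none — 0 in total.
Values that change: router.txt.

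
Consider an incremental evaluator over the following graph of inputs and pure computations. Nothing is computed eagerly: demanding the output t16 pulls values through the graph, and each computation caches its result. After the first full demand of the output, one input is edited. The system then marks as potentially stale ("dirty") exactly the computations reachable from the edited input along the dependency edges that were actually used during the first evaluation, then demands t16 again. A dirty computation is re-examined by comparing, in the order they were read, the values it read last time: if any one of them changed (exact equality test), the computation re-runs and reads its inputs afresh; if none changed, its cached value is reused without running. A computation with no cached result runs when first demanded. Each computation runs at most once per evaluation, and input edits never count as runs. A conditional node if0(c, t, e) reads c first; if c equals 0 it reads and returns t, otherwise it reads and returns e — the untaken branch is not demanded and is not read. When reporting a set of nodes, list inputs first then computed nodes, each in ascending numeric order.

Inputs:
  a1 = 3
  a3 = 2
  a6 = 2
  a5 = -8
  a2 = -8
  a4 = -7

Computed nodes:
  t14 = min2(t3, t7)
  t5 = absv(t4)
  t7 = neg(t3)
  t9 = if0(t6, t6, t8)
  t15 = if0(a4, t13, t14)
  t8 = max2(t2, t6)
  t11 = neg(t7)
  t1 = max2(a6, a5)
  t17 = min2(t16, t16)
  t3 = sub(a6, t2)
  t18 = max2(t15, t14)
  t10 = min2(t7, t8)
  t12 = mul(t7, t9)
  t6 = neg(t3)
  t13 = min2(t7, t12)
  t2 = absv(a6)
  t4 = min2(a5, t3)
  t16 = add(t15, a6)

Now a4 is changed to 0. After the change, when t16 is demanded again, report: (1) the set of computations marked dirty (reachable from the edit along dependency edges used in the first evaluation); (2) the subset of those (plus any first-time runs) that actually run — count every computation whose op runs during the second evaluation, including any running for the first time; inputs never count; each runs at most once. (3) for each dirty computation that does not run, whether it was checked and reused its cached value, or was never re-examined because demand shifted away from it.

Dirty set: t15, t16.
Run set: t6, t9, t12, t13, t15 (5 run).
Re-examined without running (cache reused): t16.
The important point: the flipped condition pulls in fresh nodes; t6, t9, t12, t13 run for the first time.

Initial pass — values computed on the first demand:
  t2 = absv(2) = 2
  t3 = sub(2, 2) = 0
  t7 = neg(0) = 0
  t14 = min2(0, 0) = 0
  t15 = if0(a4=-7 -> else branch t14) = 0
  t16 = add(0, 2) = 2

Second demand — change propagation:
  t6: newly demanded (no cache) — executes and yields 0.
  t9: newly demanded (no cache) — executes and yields 0.
  t12: newly demanded (no cache) — executes and yields 0.
  t13: newly demanded (no cache) — executes and yields 0.
  t15: re-runs because a4 -7->0; new result 0 (unchanged).
  t16: re-examined; everything it read last time is the same (t15 unchanged, a6 unchanged) — cache 2 kept, no run.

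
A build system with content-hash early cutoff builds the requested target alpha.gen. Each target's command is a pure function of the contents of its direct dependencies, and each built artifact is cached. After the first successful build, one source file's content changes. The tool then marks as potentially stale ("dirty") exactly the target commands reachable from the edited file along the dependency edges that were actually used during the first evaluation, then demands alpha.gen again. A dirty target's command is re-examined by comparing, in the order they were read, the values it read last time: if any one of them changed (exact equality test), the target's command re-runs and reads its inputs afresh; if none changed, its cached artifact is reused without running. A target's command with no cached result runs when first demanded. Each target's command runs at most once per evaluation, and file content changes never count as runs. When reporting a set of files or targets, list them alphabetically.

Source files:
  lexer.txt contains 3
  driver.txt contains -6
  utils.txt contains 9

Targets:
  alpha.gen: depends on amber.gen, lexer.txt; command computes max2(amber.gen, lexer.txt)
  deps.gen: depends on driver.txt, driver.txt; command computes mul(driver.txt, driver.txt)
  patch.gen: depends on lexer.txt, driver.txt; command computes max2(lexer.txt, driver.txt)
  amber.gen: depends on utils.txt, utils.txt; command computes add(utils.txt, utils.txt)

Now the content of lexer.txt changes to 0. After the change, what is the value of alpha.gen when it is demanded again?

New value of alpha.gen: 18.

First evaluation (everything demanded from the output):
  amber.gen = add(9, 9) = 18
  alpha.gen = max2(18, 3) = 18

Propagation after the edit:
  alpha.gen: runs — lexer.txt 3->0; result 18 (same value as before).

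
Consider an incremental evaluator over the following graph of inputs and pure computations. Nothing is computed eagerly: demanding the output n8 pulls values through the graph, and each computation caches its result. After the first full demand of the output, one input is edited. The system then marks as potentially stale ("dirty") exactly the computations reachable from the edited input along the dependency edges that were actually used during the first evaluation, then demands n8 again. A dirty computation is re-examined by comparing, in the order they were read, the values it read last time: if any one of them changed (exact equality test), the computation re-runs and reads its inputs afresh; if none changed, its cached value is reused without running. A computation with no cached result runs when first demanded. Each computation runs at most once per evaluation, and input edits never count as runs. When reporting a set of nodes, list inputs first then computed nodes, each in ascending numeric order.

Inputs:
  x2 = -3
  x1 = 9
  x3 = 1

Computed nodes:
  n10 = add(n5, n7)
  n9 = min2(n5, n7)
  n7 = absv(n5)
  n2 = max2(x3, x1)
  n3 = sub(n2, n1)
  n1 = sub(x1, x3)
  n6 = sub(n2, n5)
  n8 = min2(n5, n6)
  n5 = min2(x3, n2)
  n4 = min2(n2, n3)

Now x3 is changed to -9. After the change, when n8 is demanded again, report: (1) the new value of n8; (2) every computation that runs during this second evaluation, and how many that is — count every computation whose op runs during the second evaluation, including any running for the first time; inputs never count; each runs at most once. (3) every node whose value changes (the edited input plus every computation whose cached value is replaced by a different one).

n8 now evaluates to -9.
Run set: n2, n5, n6, n8 (4 run).
Changed values: x3, n5, n6, n8.

Initial pass — values computed on the first demand:
  n2 = max2(1, 9) = 9
  n5 = min2(1, 9) = 1
  n6 = sub(9, 1) = 8
  n8 = min2(1, 8) = 1

Second demand — change propagation:
  n2: re-runs because x3 1->-9; new result 9 (unchanged).
  n5: re-runs because x3 1->-9; new result -9.
  n6: re-runs because n5 1->-9; new result 18.
  n8: re-runs because n5 1->-9; n6 8->18; new result -9.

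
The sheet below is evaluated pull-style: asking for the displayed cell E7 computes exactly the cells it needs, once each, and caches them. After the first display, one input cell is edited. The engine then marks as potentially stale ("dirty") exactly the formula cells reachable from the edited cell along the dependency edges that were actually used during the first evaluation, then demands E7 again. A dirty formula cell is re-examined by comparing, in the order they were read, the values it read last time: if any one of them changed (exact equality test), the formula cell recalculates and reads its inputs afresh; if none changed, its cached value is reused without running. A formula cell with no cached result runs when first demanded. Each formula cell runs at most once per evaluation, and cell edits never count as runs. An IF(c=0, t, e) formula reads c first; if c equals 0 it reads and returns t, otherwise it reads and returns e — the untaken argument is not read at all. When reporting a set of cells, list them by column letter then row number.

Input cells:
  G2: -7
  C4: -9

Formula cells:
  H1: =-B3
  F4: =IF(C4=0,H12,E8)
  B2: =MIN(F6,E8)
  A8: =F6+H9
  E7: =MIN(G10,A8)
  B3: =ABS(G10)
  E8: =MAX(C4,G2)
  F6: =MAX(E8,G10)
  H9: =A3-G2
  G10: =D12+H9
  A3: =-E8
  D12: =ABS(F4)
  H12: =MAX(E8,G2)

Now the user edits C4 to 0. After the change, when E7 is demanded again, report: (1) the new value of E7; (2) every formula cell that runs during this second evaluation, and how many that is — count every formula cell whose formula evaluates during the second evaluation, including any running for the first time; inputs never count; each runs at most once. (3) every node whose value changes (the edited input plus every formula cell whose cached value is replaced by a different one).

First demand of the output computes:
  E8 = MAX(-9, -7) = -7
  A3 = -(-7) = 7
  F4 = IF(C4=0: C4=-9 -> else branch E8) = -7
  D12 = ABS(-7) = 7
  H9 = 7 - -7 = 14
  G10 = 7 + 14 = 21
  F6 = MAX(-7, 21) = 21
  A8 = 21 + 14 = 35
  E7 = MIN(21, 35) = 21

After the edit, cleaning proceeds:
  E8: a read changed (C4 -9->0) — executes, giving 0.
  A3: a read changed (E8 -7->0) — executes, giving 0.
  H9: a read changed (A3 7->0) — executes, giving 7.
  H12: had never run; runs now, result 0.
  F4: a read changed (C4 -9->0; E8 -7->0) — executes, giving 0.
  D12: a read changed (F4 -7->0) — executes, giving 0.
  G10: a read changed (D12 7->0; H9 14->7) — executes, giving 7.
  F6: a read changed (E8 -7->0; G10 21->7) — executes, giving 7.
  A8: a read changed (F6 21->7; H9 14->7) — executes, giving 14.
  E7: a read changed (G10 21->7; A8 35->14) — executes, giving 7.

Note the branch switch — H12 had no cache and runs now for the first time.

Demanding E7 again yields 7.
10 formula cells run: A3, A8, D12, E7, E8, F4, F6, G10, H9, H12.
The nodes whose values change: A3, A8, C4, D12, E7, E8, F4, F6, G10, H9.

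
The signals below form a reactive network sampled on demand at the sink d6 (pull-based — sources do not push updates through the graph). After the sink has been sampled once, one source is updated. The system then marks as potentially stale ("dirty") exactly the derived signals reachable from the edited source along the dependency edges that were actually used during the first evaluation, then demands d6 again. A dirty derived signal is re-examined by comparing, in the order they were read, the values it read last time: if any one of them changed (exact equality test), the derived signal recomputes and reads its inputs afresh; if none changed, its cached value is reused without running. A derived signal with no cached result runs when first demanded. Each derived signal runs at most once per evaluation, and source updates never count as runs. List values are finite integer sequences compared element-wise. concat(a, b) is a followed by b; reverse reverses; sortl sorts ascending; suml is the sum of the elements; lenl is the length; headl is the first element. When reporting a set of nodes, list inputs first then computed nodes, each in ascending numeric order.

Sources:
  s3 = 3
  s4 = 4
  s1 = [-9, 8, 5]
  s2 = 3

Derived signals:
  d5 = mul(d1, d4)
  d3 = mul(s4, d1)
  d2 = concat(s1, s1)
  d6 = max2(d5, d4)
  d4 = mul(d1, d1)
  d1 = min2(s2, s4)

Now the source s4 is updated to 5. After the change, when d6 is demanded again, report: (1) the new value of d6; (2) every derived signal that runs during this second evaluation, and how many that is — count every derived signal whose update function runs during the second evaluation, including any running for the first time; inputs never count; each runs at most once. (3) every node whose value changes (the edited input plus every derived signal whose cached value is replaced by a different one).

d6 now evaluates to 27.
Run set: d1 (1 run).
Changed values: s4.
The important point: d1 recomputes to an identical value, and the output ends up unchanged.

Initial pass — values computed on the first demand:
  d1 = min2(3, 4) = 3
  d4 = mul(3, 3) = 9
  d5 = mul(3, 9) = 27
  d6 = max2(27, 9) = 27

Second demand — change propagation:
  d1: re-runs because s4 4->5; new result 3 (unchanged).
  d4: re-examined; everything it read last time is the same (d1 unchanged, d1 unchanged) — cache 9 kept, no run.
  d5: re-examined; everything it read last time is the same (d1 unchanged, d4 unchanged) — cache 27 kept, no run.
  d6: re-examined; everything it read last time is the same (d5 unchanged, d4 unchanged) — cache 27 kept, no run.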